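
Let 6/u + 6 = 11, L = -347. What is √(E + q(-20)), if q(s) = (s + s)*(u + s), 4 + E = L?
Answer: √401 ≈ 20.025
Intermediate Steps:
E = -351 (E = -4 - 347 = -351)
u = 6/5 (u = 6/(-6 + 11) = 6/5 ≈ 1.2000)
q(s) = 2*s*(6/5 + s) (q(s) = (s + s)*(6/5 + s) = (2*s)*(6/5 + s) = 2*s*(6/5 + s))
√(E + q(-20)) = √(-351 + (⅖)*(-20)*(6 + 5*(-20))) = √(-351 + (⅖)*(-20)*(6 - 100)) = √(-351 + (⅖)*(-20)*(-94)) = √(-351 + 752) = √401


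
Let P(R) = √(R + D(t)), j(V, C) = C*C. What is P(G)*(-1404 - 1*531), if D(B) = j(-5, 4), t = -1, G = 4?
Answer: -3870*√5 ≈ -8653.6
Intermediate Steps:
j(V, C) = C²
D(B) = 16 (D(B) = 4² = 16)
P(R) = √(16 + R) (P(R) = √(R + 16) = √(16 + R))
P(G)*(-1404 - 1*531) = √(16 + 4)*(-1404 - 1*531) = √20*(-1404 - 531) = (2*√5)*(-1935) = -3870*√5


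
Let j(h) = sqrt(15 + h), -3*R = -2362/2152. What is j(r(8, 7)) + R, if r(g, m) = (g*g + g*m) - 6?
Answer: 1181/3228 + sqrt(129) ≈ 11.724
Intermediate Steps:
r(g, m) = -6 + g**2 + g*m (r(g, m) = (g**2 + g*m) - 6 = -6 + g**2 + g*m)
R = 1181/3228 (R = -(-2362)/(3*2152) = -1/3*(-1181/1076) = 1181/3228 ≈ 0.36586)
j(r(8, 7)) + R = sqrt(15 + (-6 + 8**2 + 8*7)) + 1181/3228 = sqrt(15 + (-6 + 64 + 56)) + 1181/3228 = sqrt(15 + 114) + 1181/3228 = sqrt(129) + 1181/3228 = 1181/3228 + sqrt(129)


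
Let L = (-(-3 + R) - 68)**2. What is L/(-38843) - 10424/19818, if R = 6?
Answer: -252400985/384895287 ≈ -0.65577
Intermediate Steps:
L = 5041 (L = (-(-3 + 6) - 68)**2 = (-1*3 - 68)**2 = (-3 - 68)**2 = (-71)**2 = 5041)
L/(-38843) - 10424/19818 = 5041/(-38843) - 10424/19818 = 5041*(-1/38843) - 10424*1/19818 = -5041/38843 - 5212/9909 = -252400985/384895287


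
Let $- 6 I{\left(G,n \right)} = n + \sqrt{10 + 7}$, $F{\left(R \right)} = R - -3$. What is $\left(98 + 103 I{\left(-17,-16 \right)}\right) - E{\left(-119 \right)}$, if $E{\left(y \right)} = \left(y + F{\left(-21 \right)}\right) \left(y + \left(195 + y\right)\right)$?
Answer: $- \frac{16555}{3} - \frac{103 \sqrt{17}}{6} \approx -5589.1$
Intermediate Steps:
$F{\left(R \right)} = 3 + R$ ($F{\left(R \right)} = R + 3 = 3 + R$)
$I{\left(G,n \right)} = - \frac{n}{6} - \frac{\sqrt{17}}{6}$ ($I{\left(G,n \right)} = - \frac{n + \sqrt{10 + 7}}{6} = - \frac{n + \sqrt{17}}{6} = - \frac{n}{6} - \frac{\sqrt{17}}{6}$)
$E{\left(y \right)} = \left(-18 + y\right) \left(195 + 2 y\right)$ ($E{\left(y \right)} = \left(y + \left(3 - 21\right)\right) \left(y + \left(195 + y\right)\right) = \left(y - 18\right) \left(195 + 2 y\right) = \left(-18 + y\right) \left(195 + 2 y\right)$)
$\left(98 + 103 I{\left(-17,-16 \right)}\right) - E{\left(-119 \right)} = \left(98 + 103 \left(\left(- \frac{1}{6}\right) \left(-16\right) - \frac{\sqrt{17}}{6}\right)\right) - \left(-3510 + 2 \left(-119\right)^{2} + 159 \left(-119\right)\right) = \left(98 + 103 \left(\frac{8}{3} - \frac{\sqrt{17}}{6}\right)\right) - \left(-3510 + 2 \cdot 14161 - 18921\right) = \left(98 + \left(\frac{824}{3} - \frac{103 \sqrt{17}}{6}\right)\right) - \left(-3510 + 28322 - 18921\right) = \left(\frac{1118}{3} - \frac{103 \sqrt{17}}{6}\right) - 5891 = - \frac{16555}{3} - \frac{103 \sqrt{17}}{6}$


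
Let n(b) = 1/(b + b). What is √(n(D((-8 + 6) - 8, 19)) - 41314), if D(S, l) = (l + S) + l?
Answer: I*√32390162/28 ≈ 203.26*I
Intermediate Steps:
D(S, l) = S + 2*l (D(S, l) = (S + l) + l = S + 2*l)
n(b) = 1/(2*b)
√(n(D((-8 + 6) - 8, 19)) - 41314) = √(1/(2*(((-8 + 6) - 8) + 2*19)) - 41314) = √(1/(2*((-2 - 8) + 38)) - 41314) = √(1/(2*(-10 + 38)) - 41314) = √((½)/28 - 41314) = √((½)*(1/28) - 41314) = √(1/56 - 41314) = √(-2313583/56) = I*√32390162/28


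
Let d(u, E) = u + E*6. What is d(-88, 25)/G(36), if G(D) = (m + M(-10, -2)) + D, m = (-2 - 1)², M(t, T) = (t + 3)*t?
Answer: 62/115 ≈ 0.53913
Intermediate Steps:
M(t, T) = t*(3 + t) (M(t, T) = (3 + t)*t = t*(3 + t))
m = 9 (m = (-3)² = 9)
G(D) = 79 + D (G(D) = (9 - 10*(3 - 10)) + D = (9 - 10*(-7)) + D = (9 + 70) + D = 79 + D)
d(u, E) = u + 6*E
d(-88, 25)/G(36) = (-88 + 6*25)/(79 + 36) = (-88 + 150)/115 = 62*(1/115) = 62/115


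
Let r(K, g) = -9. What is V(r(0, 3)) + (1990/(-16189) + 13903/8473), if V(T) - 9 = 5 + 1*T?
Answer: 894061382/137169397 ≈ 6.5179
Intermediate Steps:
V(T) = 14 + T (V(T) = 9 + (5 + 1*T) = 9 + (5 + T) = 14 + T)
V(r(0, 3)) + (1990/(-16189) + 13903/8473) = (14 - 9) + (1990/(-16189) + 13903/8473) = 5 + (1990*(-1/16189) + 13903*(1/8473)) = 5 + (-1990/16189 + 13903/8473) = 5 + 208214397/137169397 = 894061382/137169397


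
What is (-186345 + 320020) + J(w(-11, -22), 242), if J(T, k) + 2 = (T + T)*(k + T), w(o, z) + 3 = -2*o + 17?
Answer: 153689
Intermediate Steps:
w(o, z) = 14 - 2*o (w(o, z) = -3 + (-2*o + 17) = -3 + (17 - 2*o) = 14 - 2*o)
J(T, k) = -2 + 2*T*(T + k) (J(T, k) = -2 + (T + T)*(k + T) = -2 + (2*T)*(T + k) = -2 + 2*T*(T + k))
(-186345 + 320020) + J(w(-11, -22), 242) = (-186345 + 320020) + (-2 + 2*(14 - 2*(-11))**2 + 2*(14 - 2*(-11))*242) = 133675 + (-2 + 2*(14 + 22)**2 + 2*(14 + 22)*242) = 133675 + (-2 + 2*36**2 + 2*36*242) = 133675 + (-2 + 2*1296 + 17424) = 133675 + (-2 + 2592 + 17424) = 133675 + 20014 = 153689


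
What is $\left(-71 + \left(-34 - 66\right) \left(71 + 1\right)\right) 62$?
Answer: $-450802$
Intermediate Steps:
$\left(-71 + \left(-34 - 66\right) \left(71 + 1\right)\right) 62 = \left(-71 - 7200\right) 62 = \left(-7271\right) 62 = -450802$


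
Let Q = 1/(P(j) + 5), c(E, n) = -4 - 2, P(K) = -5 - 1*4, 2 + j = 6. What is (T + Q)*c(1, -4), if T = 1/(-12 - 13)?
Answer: 87/50 ≈ 1.7400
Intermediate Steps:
j = 4 (j = -2 + 6 = 4)
P(K) = -9 (P(K) = -5 - 4 = -9)
c(E, n) = -6
T = -1/25 (T = 1/(-25) = -1/25 ≈ -0.040000)
Q = -1/4 (Q = 1/(-9 + 5) = 1/(-4) = -1/4 ≈ -0.25000)
(T + Q)*c(1, -4) = (-1/25 - 1/4)*(-6) = -29/100*(-6) = 87/50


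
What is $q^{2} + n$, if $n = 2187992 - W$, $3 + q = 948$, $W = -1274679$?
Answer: $4355696$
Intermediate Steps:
$q = 945$ ($q = -3 + 948 = 945$)
$n = 3462671$ ($n = 2187992 - -1274679 = 2187992 + 1274679 = 3462671$)
$q^{2} + n = 945^{2} + 3462671 = 893025 + 3462671 = 4355696$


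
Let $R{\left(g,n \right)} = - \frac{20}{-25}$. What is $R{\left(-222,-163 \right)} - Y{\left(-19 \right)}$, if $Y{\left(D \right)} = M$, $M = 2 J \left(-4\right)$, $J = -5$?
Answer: $- \frac{196}{5} \approx -39.2$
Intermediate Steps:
$M = 40$ ($M = 2 \left(-5\right) \left(-4\right) = \left(-10\right) \left(-4\right) = 40$)
$R{\left(g,n \right)} = \frac{4}{5}$ ($R{\left(g,n \right)} = \left(-20\right) \left(- \frac{1}{25}\right) = \frac{4}{5}$)
$Y{\left(D \right)} = 40$
$R{\left(-222,-163 \right)} - Y{\left(-19 \right)} = \frac{4}{5} - 40 = - \frac{196}{5}$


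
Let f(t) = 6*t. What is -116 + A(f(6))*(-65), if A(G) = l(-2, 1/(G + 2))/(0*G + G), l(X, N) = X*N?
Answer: -79279/684 ≈ -115.91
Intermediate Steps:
l(X, N) = N*X
A(G) = -2/(G*(2 + G)) (A(G) = (-2/(G + 2))/(0*G + G) = (-2/(2 + G))/(0 + G) = (-2/(2 + G))/G = -2/(G*(2 + G)))
-116 + A(f(6))*(-65) = -116 - 2/((6*6)*(2 + 6*6))*(-65) = -116 - 2/(36*(2 + 36))*(-65) = -116 - 2*1/36/38*(-65) = -116 - 2*1/36*1/38*(-65) = -116 - 1/684*(-65) = -116 + 65/684 = -79279/684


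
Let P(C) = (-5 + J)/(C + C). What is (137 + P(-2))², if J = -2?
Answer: 308025/16 ≈ 19252.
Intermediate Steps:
P(C) = -7/(2*C) (P(C) = (-5 - 2)/(C + C) = -7*1/(2*C) = -7/(2*C))
(137 + P(-2))² = (137 - 7/2/(-2))² = (137 - 7/2*(-½))² = (137 + 7/4)² = (555/4)² = 308025/16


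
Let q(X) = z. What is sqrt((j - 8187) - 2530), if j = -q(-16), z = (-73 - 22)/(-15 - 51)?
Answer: I*sqrt(46689522)/66 ≈ 103.53*I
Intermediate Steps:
z = 95/66 (z = -95/(-66) = -95*(-1/66) = 95/66 ≈ 1.4394)
q(X) = 95/66
j = -95/66 (j = -1*95/66 = -95/66 ≈ -1.4394)
sqrt((j - 8187) - 2530) = sqrt((-95/66 - 8187) - 2530) = sqrt(-540437/66 - 2530) = sqrt(-707417/66) = I*sqrt(46689522)/66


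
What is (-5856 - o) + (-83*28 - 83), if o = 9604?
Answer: -17867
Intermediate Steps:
(-5856 - o) + (-83*28 - 83) = (-5856 - 1*9604) + (-83*28 - 83) = (-5856 - 9604) + (-2324 - 83) = -15460 - 2407 = -17867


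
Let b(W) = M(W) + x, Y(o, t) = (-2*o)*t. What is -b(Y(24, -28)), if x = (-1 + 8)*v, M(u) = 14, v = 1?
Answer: -21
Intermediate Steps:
Y(o, t) = -2*o*t
x = 7 (x = (-1 + 8)*1 = 7*1 = 7)
b(W) = 21 (b(W) = 14 + 7 = 21)
-b(Y(24, -28)) = -1*21 = -21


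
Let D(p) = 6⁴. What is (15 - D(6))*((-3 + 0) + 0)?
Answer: 3843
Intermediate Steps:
D(p) = 1296
(15 - D(6))*((-3 + 0) + 0) = (15 - 1*1296)*((-3 + 0) + 0) = (15 - 1296)*(-3 + 0) = -1281*(-3) = 3843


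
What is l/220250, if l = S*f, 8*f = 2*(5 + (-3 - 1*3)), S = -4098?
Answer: 2049/440500 ≈ 0.0046515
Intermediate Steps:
f = -¼ (f = (2*(5 + (-3 - 1*3)))/8 = (2*(5 + (-3 - 3)))/8 = (2*(5 - 6))/8 = (2*(-1))/8 = (⅛)*(-2) = -¼ ≈ -0.25000)
l = 2049/2 (l = -4098*(-¼) = 2049/2 ≈ 1024.5)
l/220250 = (2049/2)/220250 = (2049/2)*(1/220250) = 2049/440500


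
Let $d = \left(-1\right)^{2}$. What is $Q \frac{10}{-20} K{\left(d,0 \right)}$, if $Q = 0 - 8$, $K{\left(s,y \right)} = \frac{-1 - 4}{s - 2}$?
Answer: $20$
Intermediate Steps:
$d = 1$
$K{\left(s,y \right)} = - \frac{5}{-2 + s}$
$Q = -8$ ($Q = 0 - 8 = -8$)
$Q \frac{10}{-20} K{\left(d,0 \right)} = - 8 \frac{10}{-20} \left(- \frac{5}{-2 + 1}\right) = - 8 \cdot 10 \left(- \frac{1}{20}\right) \left(- \frac{5}{-1}\right) = \left(-8\right) \left(- \frac{1}{2}\right) \left(\left(-5\right) \left(-1\right)\right) = 4 \cdot 5 = 20$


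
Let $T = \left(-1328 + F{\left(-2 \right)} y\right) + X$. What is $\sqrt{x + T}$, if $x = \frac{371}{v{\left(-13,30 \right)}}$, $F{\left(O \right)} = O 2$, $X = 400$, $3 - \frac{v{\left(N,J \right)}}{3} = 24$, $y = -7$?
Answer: $\frac{i \sqrt{8153}}{3} \approx 30.098 i$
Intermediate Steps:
$v{\left(N,J \right)} = -63$ ($v{\left(N,J \right)} = 9 - 72 = -63$)
$F{\left(O \right)} = 2 O$
$x = - \frac{53}{9}$ ($x = \frac{371}{-63} = 371 \left(- \frac{1}{63}\right) = - \frac{53}{9} \approx -5.8889$)
$T = -900$ ($T = \left(-1328 + 2 \left(-2\right) \left(-7\right)\right) + 400 = \left(-1328 - -28\right) + 400 = \left(-1328 + 28\right) + 400 = -1300 + 400 = -900$)
$\sqrt{x + T} = \sqrt{- \frac{53}{9} - 900} = \sqrt{- \frac{8153}{9}} = \frac{i \sqrt{8153}}{3}$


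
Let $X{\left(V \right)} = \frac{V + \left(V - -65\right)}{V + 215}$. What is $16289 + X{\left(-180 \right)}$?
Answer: $\frac{113964}{7} \approx 16281.0$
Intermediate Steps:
$X{\left(V \right)} = \frac{65 + 2 V}{215 + V}$ ($X{\left(V \right)} = \frac{V + \left(V + 65\right)}{215 + V} = \frac{V + \left(65 + V\right)}{215 + V} = \frac{65 + 2 V}{215 + V}$)
$16289 + X{\left(-180 \right)} = 16289 + \frac{65 + 2 \left(-180\right)}{215 - 180} = 16289 + \frac{65 - 360}{35} = 16289 + \frac{1}{35} \left(-295\right) = 16289 - \frac{59}{7} = \frac{113964}{7}$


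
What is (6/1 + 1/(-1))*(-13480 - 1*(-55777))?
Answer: 211485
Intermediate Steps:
(6/1 + 1/(-1))*(-13480 - 1*(-55777)) = (6*1 + 1*(-1))*(-13480 + 55777) = (6 - 1)*42297 = 5*42297 = 211485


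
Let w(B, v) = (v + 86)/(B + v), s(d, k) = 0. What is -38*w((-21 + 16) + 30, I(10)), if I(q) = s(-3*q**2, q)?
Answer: -3268/25 ≈ -130.72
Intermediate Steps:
I(q) = 0
w(B, v) = (86 + v)/(B + v)
-38*w((-21 + 16) + 30, I(10)) = -38*(86 + 0)/(((-21 + 16) + 30) + 0) = -38*86/((-5 + 30) + 0) = -38*86/(25 + 0) = -38*86/25 = -3268/25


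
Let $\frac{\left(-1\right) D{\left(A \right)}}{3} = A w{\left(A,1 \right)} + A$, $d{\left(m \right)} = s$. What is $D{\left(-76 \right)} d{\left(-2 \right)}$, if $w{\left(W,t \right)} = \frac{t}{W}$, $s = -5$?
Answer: $-1125$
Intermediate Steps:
$d{\left(m \right)} = -5$
$D{\left(A \right)} = -3 - 3 A$ ($D{\left(A \right)} = - 3 \left(A 1 \frac{1}{A} + A\right) = - 3 \left(\frac{A}{A} + A\right) = - 3 \left(1 + A\right) = -3 - 3 A$)
$D{\left(-76 \right)} d{\left(-2 \right)} = \left(-3 - -228\right) \left(-5\right) = \left(-3 + 228\right) \left(-5\right) = 225 \left(-5\right) = -1125$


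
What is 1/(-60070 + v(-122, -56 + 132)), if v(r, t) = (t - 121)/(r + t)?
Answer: -46/2763175 ≈ -1.6648e-5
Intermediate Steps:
v(r, t) = (-121 + t)/(r + t)
1/(-60070 + v(-122, -56 + 132)) = 1/(-60070 + (-121 + (-56 + 132))/(-122 + (-56 + 132))) = 1/(-60070 + (-121 + 76)/(-122 + 76)) = 1/(-60070 - 45/(-46)) = 1/(-60070 - 1/46*(-45)) = 1/(-60070 + 45/46) = 1/(-2763175/46) = -46/2763175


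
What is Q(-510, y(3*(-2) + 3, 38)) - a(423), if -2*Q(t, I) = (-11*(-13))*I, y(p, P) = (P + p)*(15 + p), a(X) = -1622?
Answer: -28408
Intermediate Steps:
y(p, P) = (15 + p)*(P + p)
Q(t, I) = -143*I/2 (Q(t, I) = -(-11*(-13))*I/2 = -143*I/2)
Q(-510, y(3*(-2) + 3, 38)) - a(423) = -143*((3*(-2) + 3)² + 15*38 + 15*(3*(-2) + 3) + 38*(3*(-2) + 3))/2 - 1*(-1622) = -143*((-6 + 3)² + 570 + 15*(-6 + 3) + 38*(-6 + 3))/2 + 1622 = -143*((-3)² + 570 + 15*(-3) + 38*(-3))/2 + 1622 = -143*(9 + 570 - 45 - 114)/2 + 1622 = -143/2*420 + 1622 = -30030 + 1622 = -28408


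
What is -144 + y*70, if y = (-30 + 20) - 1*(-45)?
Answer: 2306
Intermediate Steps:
y = 35 (y = -10 + 45 = 35)
-144 + y*70 = -144 + 35*70 = -144 + 2450 = 2306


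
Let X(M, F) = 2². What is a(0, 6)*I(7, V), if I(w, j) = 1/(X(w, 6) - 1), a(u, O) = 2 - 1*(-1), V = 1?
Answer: 1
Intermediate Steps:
a(u, O) = 3 (a(u, O) = 2 + 1 = 3)
X(M, F) = 4
I(w, j) = ⅓ (I(w, j) = 1/(4 - 1) = 1/3 = ⅓)
a(0, 6)*I(7, V) = 3*(⅓) = 1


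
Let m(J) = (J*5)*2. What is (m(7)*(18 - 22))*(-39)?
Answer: 10920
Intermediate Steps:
m(J) = 10*J (m(J) = (5*J)*2 = 10*J)
(m(7)*(18 - 22))*(-39) = ((10*7)*(18 - 22))*(-39) = (70*(-4))*(-39) = -280*(-39) = 10920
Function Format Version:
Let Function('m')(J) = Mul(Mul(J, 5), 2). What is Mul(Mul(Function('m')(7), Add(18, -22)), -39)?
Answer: 10920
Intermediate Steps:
Function('m')(J) = Mul(10, J) (Function('m')(J) = Mul(Mul(5, J), 2) = Mul(10, J))
Mul(Mul(Function('m')(7), Add(18, -22)), -39) = Mul(Mul(Mul(10, 7), Add(18, -22)), -39) = Mul(Mul(70, -4), -39) = Mul(-280, -39) = 10920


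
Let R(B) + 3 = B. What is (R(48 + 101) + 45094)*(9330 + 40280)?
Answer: 2244356400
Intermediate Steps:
R(B) = -3 + B
(R(48 + 101) + 45094)*(9330 + 40280) = ((-3 + (48 + 101)) + 45094)*(9330 + 40280) = ((-3 + 149) + 45094)*49610 = (146 + 45094)*49610 = 45240*49610 = 2244356400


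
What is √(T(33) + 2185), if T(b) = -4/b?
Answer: √2379333/33 ≈ 46.743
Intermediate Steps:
√(T(33) + 2185) = √(-4/33 + 2185) = √(72101/33) = √2379333/33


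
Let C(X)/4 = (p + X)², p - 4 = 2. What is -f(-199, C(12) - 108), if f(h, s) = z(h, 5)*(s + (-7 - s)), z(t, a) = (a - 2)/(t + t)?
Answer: -21/398 ≈ -0.052764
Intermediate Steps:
p = 6 (p = 4 + 2 = 6)
C(X) = 4*(6 + X)²
z(t, a) = (-2 + a)/(2*t) (z(t, a) = (-2 + a)/((2*t)) = (-2 + a)*(1/(2*t)) = (-2 + a)/(2*t))
f(h, s) = -21/(2*h) (f(h, s) = ((-2 + 5)/(2*h))*(s + (-7 - s)) = ((½)*3/h)*(-7) = (3/(2*h))*(-7) = -21/(2*h))
-f(-199, C(12) - 108) = -(-21)/(2*(-199)) = -(-21)*(-1)/(2*199) = -1*21/398 = -21/398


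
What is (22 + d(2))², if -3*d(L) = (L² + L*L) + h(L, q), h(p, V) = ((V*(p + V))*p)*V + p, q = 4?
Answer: 18496/9 ≈ 2055.1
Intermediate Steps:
h(p, V) = p + p*V²*(V + p) (h(p, V) = ((V*(V + p))*p)*V + p = (V*p*(V + p))*V + p = p*V²*(V + p) + p = p + p*V²*(V + p))
d(L) = -2*L²/3 - L*(65 + 16*L)/3 (d(L) = -((L² + L*L) + L*(1 + 4³ + L*4²))/3 = -((L² + L²) + L*(1 + 64 + L*16))/3 = -(2*L² + L*(1 + 64 + 16*L))/3 = -(2*L² + L*(65 + 16*L))/3 = -2*L²/3 - L*(65 + 16*L)/3)
(22 + d(2))² = (22 + (⅓)*2*(-65 - 18*2))² = (22 + (⅓)*2*(-65 - 36))² = (22 + (⅓)*2*(-101))² = (22 - 202/3)² = (-136/3)² = 18496/9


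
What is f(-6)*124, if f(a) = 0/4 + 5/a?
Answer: -310/3 ≈ -103.33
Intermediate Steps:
f(a) = 5/a (f(a) = 0*(¼) + 5/a = 0 + 5/a = 5/a)
f(-6)*124 = (5/(-6))*124 = (5*(-⅙))*124 = -⅚*124 = -310/3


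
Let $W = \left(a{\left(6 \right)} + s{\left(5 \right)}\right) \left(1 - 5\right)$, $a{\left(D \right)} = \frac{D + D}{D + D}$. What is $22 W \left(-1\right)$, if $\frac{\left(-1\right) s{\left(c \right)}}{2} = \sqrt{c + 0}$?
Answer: $88 - 176 \sqrt{5} \approx -305.55$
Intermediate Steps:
$a{\left(D \right)} = 1$ ($a{\left(D \right)} = \frac{2 D}{2 D} = 2 D \frac{1}{2 D} = 1$)
$s{\left(c \right)} = - 2 \sqrt{c}$ ($s{\left(c \right)} = - 2 \sqrt{c + 0} = - 2 \sqrt{c}$)
$W = -4 + 8 \sqrt{5}$ ($W = \left(1 - 2 \sqrt{5}\right) \left(1 - 5\right) = \left(1 - 2 \sqrt{5}\right) \left(-4\right) = -4 + 8 \sqrt{5} \approx 13.889$)
$22 W \left(-1\right) = 22 \left(-4 + 8 \sqrt{5}\right) \left(-1\right) = \left(-88 + 176 \sqrt{5}\right) \left(-1\right) = 88 - 176 \sqrt{5}$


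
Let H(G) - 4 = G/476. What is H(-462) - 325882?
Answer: -11079885/34 ≈ -3.2588e+5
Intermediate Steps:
H(G) = 4 + G/476
H(-462) - 325882 = (4 + (1/476)*(-462)) - 325882 = (4 - 33/34) - 325882 = 103/34 - 325882 = -11079885/34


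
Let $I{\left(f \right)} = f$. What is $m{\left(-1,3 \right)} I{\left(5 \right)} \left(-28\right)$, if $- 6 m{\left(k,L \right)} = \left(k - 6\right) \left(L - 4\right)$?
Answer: $\frac{490}{3} \approx 163.33$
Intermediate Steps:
$m{\left(k,L \right)} = - \frac{\left(-6 + k\right) \left(-4 + L\right)}{6}$ ($m{\left(k,L \right)} = - \frac{\left(k - 6\right) \left(L - 4\right)}{6} = - \frac{\left(-6 + k\right) \left(-4 + L\right)}{6}$)
$m{\left(-1,3 \right)} I{\left(5 \right)} \left(-28\right) = \left(-4 + 3 + \frac{2}{3} \left(-1\right) - \frac{1}{2} \left(-1\right)\right) 5 \left(-28\right) = \left(-4 + 3 - \frac{2}{3} + \frac{1}{2}\right) 5 \left(-28\right) = \left(- \frac{7}{6}\right) 5 \left(-28\right) = \left(- \frac{35}{6}\right) \left(-28\right) = \frac{490}{3}$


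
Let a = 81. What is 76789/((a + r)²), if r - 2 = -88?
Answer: 76789/25 ≈ 3071.6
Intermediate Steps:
r = -86 (r = 2 - 88 = -86)
76789/((a + r)²) = 76789/((81 - 86)²) = 76789/((-5)²) = 76789/25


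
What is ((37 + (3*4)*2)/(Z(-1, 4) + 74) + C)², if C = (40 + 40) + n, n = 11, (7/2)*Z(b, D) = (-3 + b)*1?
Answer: 2193704569/260100 ≈ 8434.1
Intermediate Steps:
Z(b, D) = -6/7 + 2*b/7 (Z(b, D) = 2*((-3 + b)*1)/7 = 2*(-3 + b)/7 = -6/7 + 2*b/7)
C = 91 (C = (40 + 40) + 11 = 80 + 11 = 91)
((37 + (3*4)*2)/(Z(-1, 4) + 74) + C)² = ((37 + (3*4)*2)/((-6/7 + (2/7)*(-1)) + 74) + 91)² = ((37 + 12*2)/((-6/7 - 2/7) + 74) + 91)² = ((37 + 24)/(-8/7 + 74) + 91)² = (61/(510/7) + 91)² = (61*(7/510) + 91)² = (427/510 + 91)² = (46837/510)² = 2193704569/260100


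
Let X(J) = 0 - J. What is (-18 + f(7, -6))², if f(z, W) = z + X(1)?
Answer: 144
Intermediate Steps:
X(J) = -J
f(z, W) = -1 + z (f(z, W) = z - 1*1 = z - 1 = -1 + z)
(-18 + f(7, -6))² = (-18 + (-1 + 7))² = (-18 + 6)² = (-12)² = 144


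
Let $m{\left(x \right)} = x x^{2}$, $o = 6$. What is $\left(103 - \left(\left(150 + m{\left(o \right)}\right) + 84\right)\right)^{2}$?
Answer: $120409$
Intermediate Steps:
$m{\left(x \right)} = x^{3}$
$\left(103 - \left(\left(150 + m{\left(o \right)}\right) + 84\right)\right)^{2} = \left(103 - \left(\left(150 + 6^{3}\right) + 84\right)\right)^{2} = \left(103 - \left(\left(150 + 216\right) + 84\right)\right)^{2} = \left(103 - \left(366 + 84\right)\right)^{2} = \left(103 - 450\right)^{2} = \left(-347\right)^{2} = 120409$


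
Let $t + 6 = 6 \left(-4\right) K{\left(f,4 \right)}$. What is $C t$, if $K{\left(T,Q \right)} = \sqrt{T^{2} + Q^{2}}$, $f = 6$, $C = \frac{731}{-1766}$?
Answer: $\frac{2193}{883} + \frac{17544 \sqrt{13}}{883} \approx 74.121$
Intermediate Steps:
$C = - \frac{731}{1766}$ ($C = 731 \left(- \frac{1}{1766}\right) = - \frac{731}{1766} \approx -0.41393$)
$K{\left(T,Q \right)} = \sqrt{Q^{2} + T^{2}}$
$t = -6 - 48 \sqrt{13}$ ($t = -6 + 6 \left(-4\right) \sqrt{4^{2} + 6^{2}} = -6 - 24 \sqrt{16 + 36} = -6 - 24 \sqrt{52} = -6 - 24 \cdot 2 \sqrt{13} = -6 - 48 \sqrt{13} \approx -179.07$)
$C t = - \frac{731 \left(-6 - 48 \sqrt{13}\right)}{1766} = \frac{2193}{883} + \frac{17544 \sqrt{13}}{883}$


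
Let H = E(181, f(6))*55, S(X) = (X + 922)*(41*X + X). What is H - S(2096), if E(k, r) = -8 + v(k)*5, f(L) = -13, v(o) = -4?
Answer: -265682116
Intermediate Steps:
S(X) = 42*X*(922 + X) (S(X) = (922 + X)*(42*X) = 42*X*(922 + X))
E(k, r) = -28 (E(k, r) = -8 - 4*5 = -8 - 20 = -28)
H = -1540 (H = -28*55 = -1540)
H - S(2096) = -1540 - 42*2096*(922 + 2096) = -1540 - 42*2096*3018 = -1540 - 1*265680576 = -1540 - 265680576 = -265682116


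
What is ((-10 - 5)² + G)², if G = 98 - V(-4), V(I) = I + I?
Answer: 109561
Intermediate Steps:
V(I) = 2*I
G = 106 (G = 98 - 2*(-4) = 98 - 1*(-8) = 98 + 8 = 106)
((-10 - 5)² + G)² = ((-10 - 5)² + 106)² = ((-15)² + 106)² = (225 + 106)² = 331² = 109561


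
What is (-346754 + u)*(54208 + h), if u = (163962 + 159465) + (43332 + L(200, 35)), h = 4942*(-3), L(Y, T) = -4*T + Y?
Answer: 790199830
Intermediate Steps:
L(Y, T) = Y - 4*T
h = -14826
u = 366819 (u = (163962 + 159465) + (43332 + (200 - 4*35)) = 323427 + (43332 + (200 - 140)) = 323427 + (43332 + 60) = 323427 + 43392 = 366819)
(-346754 + u)*(54208 + h) = (-346754 + 366819)*(54208 - 14826) = 20065*39382 = 790199830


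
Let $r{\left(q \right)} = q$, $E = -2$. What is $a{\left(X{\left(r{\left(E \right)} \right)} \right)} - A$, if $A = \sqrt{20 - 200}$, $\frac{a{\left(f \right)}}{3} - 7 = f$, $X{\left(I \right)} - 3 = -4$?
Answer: $18 - 6 i \sqrt{5} \approx 18.0 - 13.416 i$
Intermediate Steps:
$X{\left(I \right)} = -1$ ($X{\left(I \right)} = 3 - 4 = -1$)
$a{\left(f \right)} = 21 + 3 f$
$A = 6 i \sqrt{5}$ ($A = \sqrt{-180} = 6 i \sqrt{5} \approx 13.416 i$)
$a{\left(X{\left(r{\left(E \right)} \right)} \right)} - A = \left(21 + 3 \left(-1\right)\right) - 6 i \sqrt{5} = \left(21 - 3\right) - 6 i \sqrt{5} = 18 - 6 i \sqrt{5}$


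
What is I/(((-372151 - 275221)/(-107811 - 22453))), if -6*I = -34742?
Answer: 565703986/485529 ≈ 1165.1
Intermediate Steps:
I = 17371/3 (I = -1/6*(-34742) = 17371/3 ≈ 5790.3)
I/(((-372151 - 275221)/(-107811 - 22453))) = 17371/(3*(((-372151 - 275221)/(-107811 - 22453)))) = 17371/(3*((-647372/(-130264)))) = 17371/(3*((-647372*(-1/130264)))) = 17371/(3*(161843/32566)) = (17371/3)*(32566/161843) = 565703986/485529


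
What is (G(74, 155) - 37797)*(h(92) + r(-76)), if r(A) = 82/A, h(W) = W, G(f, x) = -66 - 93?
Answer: -65568990/19 ≈ -3.4510e+6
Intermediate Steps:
G(f, x) = -159
(G(74, 155) - 37797)*(h(92) + r(-76)) = (-159 - 37797)*(92 + 82/(-76)) = -37956*(92 + 82*(-1/76)) = -37956*(92 - 41/38) = -37956*3455/38 = -65568990/19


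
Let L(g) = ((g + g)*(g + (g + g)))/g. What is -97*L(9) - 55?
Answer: -5293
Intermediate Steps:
L(g) = 6*g (L(g) = ((2*g)*(g + 2*g))/g = ((2*g)*(3*g))/g = (6*g²)/g = 6*g)
-97*L(9) - 55 = -582*9 - 55 = -97*54 - 55 = -5238 - 55 = -5293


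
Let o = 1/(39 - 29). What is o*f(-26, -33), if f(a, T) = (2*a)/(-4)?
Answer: 13/10 ≈ 1.3000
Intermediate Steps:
f(a, T) = -a/2 (f(a, T) = (2*a)*(-1/4) = -a/2)
o = 1/10 ≈ 0.10000
o*f(-26, -33) = (-1/2*(-26))/10 = (1/10)*13 = 13/10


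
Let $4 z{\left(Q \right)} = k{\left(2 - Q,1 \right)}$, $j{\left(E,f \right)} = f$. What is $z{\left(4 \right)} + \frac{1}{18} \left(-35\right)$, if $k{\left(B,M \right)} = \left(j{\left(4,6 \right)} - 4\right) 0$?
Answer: $- \frac{35}{18} \approx -1.9444$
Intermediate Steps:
$k{\left(B,M \right)} = 0$ ($k{\left(B,M \right)} = \left(6 - 4\right) 0 = 2 \cdot 0 = 0$)
$z{\left(Q \right)} = 0$ ($z{\left(Q \right)} = \frac{1}{4} \cdot 0 = 0$)
$z{\left(4 \right)} + \frac{1}{18} \left(-35\right) = 0 + \frac{1}{18} \left(-35\right) = 0 - \frac{35}{18} = - \frac{35}{18}$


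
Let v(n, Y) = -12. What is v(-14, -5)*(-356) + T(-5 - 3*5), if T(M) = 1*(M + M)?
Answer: 4232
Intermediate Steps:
T(M) = 2*M (T(M) = 1*(2*M) = 2*M)
v(-14, -5)*(-356) + T(-5 - 3*5) = -12*(-356) + 2*(-5 - 3*5) = 4272 + 2*(-5 - 15) = 4272 + 2*(-20) = 4272 - 40 = 4232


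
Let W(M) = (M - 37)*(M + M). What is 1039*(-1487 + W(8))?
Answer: -2027089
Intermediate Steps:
W(M) = 2*M*(-37 + M) (W(M) = (-37 + M)*(2*M) = 2*M*(-37 + M))
1039*(-1487 + W(8)) = 1039*(-1487 + 2*8*(-37 + 8)) = 1039*(-1487 + 2*8*(-29)) = 1039*(-1487 - 464) = 1039*(-1951) = -2027089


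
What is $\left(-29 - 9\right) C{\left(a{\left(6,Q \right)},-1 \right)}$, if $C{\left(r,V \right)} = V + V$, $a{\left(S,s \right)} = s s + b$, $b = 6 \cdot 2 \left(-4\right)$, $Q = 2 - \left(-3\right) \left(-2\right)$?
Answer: $76$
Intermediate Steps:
$Q = -4$ ($Q = 2 - 6 = -4$)
$b = -48$ ($b = 12 \left(-4\right) = -48$)
$a{\left(S,s \right)} = -48 + s^{2}$ ($a{\left(S,s \right)} = s s - 48 = s^{2} - 48 = -48 + s^{2}$)
$C{\left(r,V \right)} = 2 V$
$\left(-29 - 9\right) C{\left(a{\left(6,Q \right)},-1 \right)} = \left(-29 - 9\right) 2 \left(-1\right) = \left(-38\right) \left(-2\right) = 76$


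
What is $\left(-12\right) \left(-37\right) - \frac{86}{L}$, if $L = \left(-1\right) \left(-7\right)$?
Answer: $\frac{3022}{7} \approx 431.71$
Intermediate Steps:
$L = 7$
$\left(-12\right) \left(-37\right) - \frac{86}{L} = \left(-12\right) \left(-37\right) - \frac{86}{7} = 444 - \frac{86}{7} = \frac{3022}{7}$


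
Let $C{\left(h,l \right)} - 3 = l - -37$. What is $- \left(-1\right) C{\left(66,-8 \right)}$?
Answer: $32$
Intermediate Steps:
$C{\left(h,l \right)} = 40 + l$ ($C{\left(h,l \right)} = 3 + \left(l - -37\right) = 3 + \left(l + 37\right) = 3 + \left(37 + l\right) = 40 + l$)
$- \left(-1\right) C{\left(66,-8 \right)} = - \left(-1\right) \left(40 - 8\right) = - \left(-1\right) 32 = \left(-1\right) \left(-32\right) = 32$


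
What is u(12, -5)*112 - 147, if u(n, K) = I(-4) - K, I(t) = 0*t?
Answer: 413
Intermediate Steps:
I(t) = 0
u(n, K) = -K (u(n, K) = 0 - K = -K)
u(12, -5)*112 - 147 = -1*(-5)*112 - 147 = 5*112 - 147 = 560 - 147 = 413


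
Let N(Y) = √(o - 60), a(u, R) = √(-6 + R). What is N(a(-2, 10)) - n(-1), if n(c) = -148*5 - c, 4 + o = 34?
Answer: 739 + I*√30 ≈ 739.0 + 5.4772*I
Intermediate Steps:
o = 30 (o = -4 + 34 = 30)
N(Y) = I*√30 (N(Y) = √(30 - 60) = √(-30) = I*√30)
n(c) = -740 - c
N(a(-2, 10)) - n(-1) = I*√30 - (-740 - 1*(-1)) = I*√30 - (-740 + 1) = I*√30 - 1*(-739) = I*√30 + 739 = 739 + I*√30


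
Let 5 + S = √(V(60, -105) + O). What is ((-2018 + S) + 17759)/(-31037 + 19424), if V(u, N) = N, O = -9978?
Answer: -2248/1659 - I*√10083/11613 ≈ -1.355 - 0.0086467*I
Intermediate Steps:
S = -5 + I*√10083 (S = -5 + √(-105 - 9978) = -5 + √(-10083) = -5 + I*√10083 ≈ -5.0 + 100.41*I)
((-2018 + S) + 17759)/(-31037 + 19424) = ((-2018 + (-5 + I*√10083)) + 17759)/(-31037 + 19424) = ((-2023 + I*√10083) + 17759)/(-11613) = (15736 + I*√10083)*(-1/11613) = -2248/1659 - I*√10083/11613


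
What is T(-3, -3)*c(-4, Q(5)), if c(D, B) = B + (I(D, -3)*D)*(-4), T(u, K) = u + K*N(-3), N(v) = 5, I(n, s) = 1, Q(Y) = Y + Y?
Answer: -468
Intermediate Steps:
Q(Y) = 2*Y
T(u, K) = u + 5*K (T(u, K) = u + K*5 = u + 5*K)
c(D, B) = B - 4*D (c(D, B) = B + (1*D)*(-4) = B + D*(-4) = B - 4*D)
T(-3, -3)*c(-4, Q(5)) = (-3 + 5*(-3))*(2*5 - 4*(-4)) = (-3 - 15)*(10 + 16) = -18*26 = -468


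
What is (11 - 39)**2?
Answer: 784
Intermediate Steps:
(11 - 39)**2 = (-28)**2 = 784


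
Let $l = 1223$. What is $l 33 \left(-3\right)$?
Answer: $-121077$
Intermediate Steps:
$l 33 \left(-3\right) = 1223 \cdot 33 \left(-3\right) = 1223 \left(-99\right) = -121077$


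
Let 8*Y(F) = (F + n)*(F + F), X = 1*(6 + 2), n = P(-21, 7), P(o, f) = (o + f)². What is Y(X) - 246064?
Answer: -245656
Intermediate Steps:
P(o, f) = (f + o)²
n = 196 (n = (7 - 21)² = (-14)² = 196)
X = 8 (X = 1*8 = 8)
Y(F) = F*(196 + F)/4 (Y(F) = ((F + 196)*(F + F))/8 = ((196 + F)*(2*F))/8 = (2*F*(196 + F))/8 = F*(196 + F)/4)
Y(X) - 246064 = (¼)*8*(196 + 8) - 246064 = (¼)*8*204 - 246064 = 408 - 246064 = -245656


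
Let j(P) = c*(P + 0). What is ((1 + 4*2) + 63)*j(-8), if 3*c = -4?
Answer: 768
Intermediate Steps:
c = -4/3 (c = (⅓)*(-4) = -4/3 ≈ -1.3333)
j(P) = -4*P/3 (j(P) = -4*(P + 0)/3 = -4*P/3)
((1 + 4*2) + 63)*j(-8) = ((1 + 4*2) + 63)*(-4/3*(-8)) = ((1 + 8) + 63)*(32/3) = (9 + 63)*(32/3) = 72*(32/3) = 768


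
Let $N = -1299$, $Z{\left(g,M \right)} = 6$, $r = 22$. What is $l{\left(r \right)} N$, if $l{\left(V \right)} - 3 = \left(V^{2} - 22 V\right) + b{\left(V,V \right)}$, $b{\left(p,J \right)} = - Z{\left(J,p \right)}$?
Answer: $3897$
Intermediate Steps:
$b{\left(p,J \right)} = -6$ ($b{\left(p,J \right)} = \left(-1\right) 6 = -6$)
$l{\left(V \right)} = -3 + V^{2} - 22 V$ ($l{\left(V \right)} = 3 - \left(6 - V^{2} + 22 V\right) = -3 + V^{2} - 22 V$)
$l{\left(r \right)} N = \left(-3 + 22^{2} - 484\right) \left(-1299\right) = \left(-3 + 484 - 484\right) \left(-1299\right) = \left(-3\right) \left(-1299\right) = 3897$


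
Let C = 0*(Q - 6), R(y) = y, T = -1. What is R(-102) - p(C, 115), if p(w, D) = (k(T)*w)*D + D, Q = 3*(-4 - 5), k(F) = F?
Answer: -217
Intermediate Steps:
Q = -27 (Q = 3*(-9) = -27)
C = 0 (C = 0*(-27 - 6) = 0*(-33) = 0)
p(w, D) = D - D*w (p(w, D) = (-w)*D + D = -D*w + D = D - D*w)
R(-102) - p(C, 115) = -102 - 115*(1 - 1*0) = -102 - 115*(1 + 0) = -102 - 115 = -217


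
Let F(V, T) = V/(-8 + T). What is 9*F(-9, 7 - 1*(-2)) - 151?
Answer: -232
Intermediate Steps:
F(V, T) = V/(-8 + T)
9*F(-9, 7 - 1*(-2)) - 151 = 9*(-9/(-8 + (7 - 1*(-2)))) - 151 = 9*(-9/(-8 + (7 + 2))) - 151 = 9*(-9/(-8 + 9)) - 151 = 9*(-9/1) - 151 = 9*(-9*1) - 151 = 9*(-9) - 151 = -81 - 151 = -232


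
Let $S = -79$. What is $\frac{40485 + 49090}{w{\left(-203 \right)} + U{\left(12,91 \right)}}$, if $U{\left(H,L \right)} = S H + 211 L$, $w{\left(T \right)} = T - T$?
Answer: $\frac{89575}{18253} \approx 4.9074$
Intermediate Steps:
$w{\left(T \right)} = 0$
$U{\left(H,L \right)} = - 79 H + 211 L$
$\frac{40485 + 49090}{w{\left(-203 \right)} + U{\left(12,91 \right)}} = \frac{40485 + 49090}{0 + \left(\left(-79\right) 12 + 211 \cdot 91\right)} = \frac{89575}{0 + \left(-948 + 19201\right)} = \frac{89575}{0 + 18253} = \frac{89575}{18253}$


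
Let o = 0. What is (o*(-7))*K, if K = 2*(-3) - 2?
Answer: 0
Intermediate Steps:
K = -8 (K = -6 - 2 = -8)
(o*(-7))*K = (0*(-7))*(-8) = 0*(-8) = 0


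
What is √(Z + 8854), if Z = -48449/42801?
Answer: √16217795605605/42801 ≈ 94.090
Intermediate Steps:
Z = -48449/42801 (Z = -48449*1/42801 = -48449/42801 ≈ -1.1320)
√(Z + 8854) = √(-48449/42801 + 8854) = √(378911605/42801) = √16217795605605/42801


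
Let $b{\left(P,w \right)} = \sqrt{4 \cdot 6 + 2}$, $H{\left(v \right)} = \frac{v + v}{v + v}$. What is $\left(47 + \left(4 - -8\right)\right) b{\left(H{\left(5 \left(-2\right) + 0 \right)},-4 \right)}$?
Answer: $59 \sqrt{26} \approx 300.84$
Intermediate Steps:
$H{\left(v \right)} = 1$ ($H{\left(v \right)} = \frac{2 v}{2 v} = 2 v \frac{1}{2 v} = 1$)
$b{\left(P,w \right)} = \sqrt{26}$ ($b{\left(P,w \right)} = \sqrt{24 + 2} = \sqrt{26}$)
$\left(47 + \left(4 - -8\right)\right) b{\left(H{\left(5 \left(-2\right) + 0 \right)},-4 \right)} = \left(47 + \left(4 - -8\right)\right) \sqrt{26} = \left(47 + \left(4 + 8\right)\right) \sqrt{26} = \left(47 + 12\right) \sqrt{26} = 59 \sqrt{26}$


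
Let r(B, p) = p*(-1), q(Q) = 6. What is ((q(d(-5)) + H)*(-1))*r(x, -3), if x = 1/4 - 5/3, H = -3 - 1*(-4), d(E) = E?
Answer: -21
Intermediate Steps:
H = 1 (H = -3 + 4 = 1)
x = -17/12 (x = 1*(1/4) - 5*1/3 = 1/4 - 5/3 = -17/12 ≈ -1.4167)
r(B, p) = -p
((q(d(-5)) + H)*(-1))*r(x, -3) = ((6 + 1)*(-1))*(-1*(-3)) = (7*(-1))*3 = -7*3 = -21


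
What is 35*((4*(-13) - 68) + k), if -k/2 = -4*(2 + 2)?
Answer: -3080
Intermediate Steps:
k = 32 (k = -(-8)*(2 + 2) = -(-8)*4 = -2*(-16) = 32)
35*((4*(-13) - 68) + k) = 35*((4*(-13) - 68) + 32) = 35*((-52 - 68) + 32) = 35*(-120 + 32) = 35*(-88) = -3080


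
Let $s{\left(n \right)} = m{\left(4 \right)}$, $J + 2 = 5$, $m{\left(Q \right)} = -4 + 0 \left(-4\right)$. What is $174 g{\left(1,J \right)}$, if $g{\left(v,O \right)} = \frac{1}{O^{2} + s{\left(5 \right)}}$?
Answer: $\frac{174}{5} \approx 34.8$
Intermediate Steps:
$m{\left(Q \right)} = -4$ ($m{\left(Q \right)} = -4 + 0 = -4$)
$J = 3$ ($J = -2 + 5 = 3$)
$s{\left(n \right)} = -4$
$g{\left(v,O \right)} = \frac{1}{-4 + O^{2}}$ ($g{\left(v,O \right)} = \frac{1}{O^{2} - 4} = \frac{1}{-4 + O^{2}}$)
$174 g{\left(1,J \right)} = \frac{174}{-4 + 3^{2}} = \frac{174}{-4 + 9} = \frac{174}{5}$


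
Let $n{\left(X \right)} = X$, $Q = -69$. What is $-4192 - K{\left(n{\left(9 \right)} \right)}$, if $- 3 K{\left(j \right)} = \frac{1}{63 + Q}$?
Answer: $- \frac{75457}{18} \approx -4192.1$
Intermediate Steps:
$K{\left(j \right)} = \frac{1}{18}$ ($K{\left(j \right)} = - \frac{1}{3 \left(63 - 69\right)} = - \frac{1}{3 \left(-6\right)} = \left(- \frac{1}{3}\right) \left(- \frac{1}{6}\right) = \frac{1}{18}$)
$-4192 - K{\left(n{\left(9 \right)} \right)} = -4192 - \frac{1}{18} = - \frac{75457}{18}$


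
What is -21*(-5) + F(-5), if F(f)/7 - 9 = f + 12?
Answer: 217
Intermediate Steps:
F(f) = 147 + 7*f (F(f) = 63 + 7*(f + 12) = 63 + 7*(12 + f) = 63 + (84 + 7*f) = 147 + 7*f)
-21*(-5) + F(-5) = -21*(-5) + (147 + 7*(-5)) = 105 + (147 - 35) = 105 + 112 = 217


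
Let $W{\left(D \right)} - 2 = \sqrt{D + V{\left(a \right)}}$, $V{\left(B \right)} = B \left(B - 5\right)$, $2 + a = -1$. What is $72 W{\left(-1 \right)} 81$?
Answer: $11664 + 5832 \sqrt{23} \approx 39633.0$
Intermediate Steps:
$a = -3$ ($a = -2 - 1 = -3$)
$V{\left(B \right)} = B \left(-5 + B\right)$
$W{\left(D \right)} = 2 + \sqrt{24 + D}$ ($W{\left(D \right)} = 2 + \sqrt{D - 3 \left(-5 - 3\right)} = 2 + \sqrt{D - -24} = 2 + \sqrt{D + 24} = 2 + \sqrt{24 + D}$)
$72 W{\left(-1 \right)} 81 = 72 \left(2 + \sqrt{24 - 1}\right) 81 = 72 \left(2 + \sqrt{23}\right) 81 = \left(144 + 72 \sqrt{23}\right) 81 = 11664 + 5832 \sqrt{23}$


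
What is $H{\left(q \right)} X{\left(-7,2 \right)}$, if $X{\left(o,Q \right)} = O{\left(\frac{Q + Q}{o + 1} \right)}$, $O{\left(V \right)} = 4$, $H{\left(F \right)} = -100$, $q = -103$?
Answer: $-400$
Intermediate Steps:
$X{\left(o,Q \right)} = 4$
$H{\left(q \right)} X{\left(-7,2 \right)} = \left(-100\right) 4 = -400$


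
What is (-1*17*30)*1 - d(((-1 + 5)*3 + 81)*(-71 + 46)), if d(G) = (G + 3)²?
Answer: -5392194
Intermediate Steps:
d(G) = (3 + G)²
(-1*17*30)*1 - d(((-1 + 5)*3 + 81)*(-71 + 46)) = (-1*17*30)*1 - (3 + ((-1 + 5)*3 + 81)*(-71 + 46))² = -17*30*1 - (3 + (4*3 + 81)*(-25))² = -510*1 - (3 + (12 + 81)*(-25))² = -510 - (3 + 93*(-25))² = -510 - (3 - 2325)² = -510 - 1*(-2322)² = -510 - 1*5391684 = -510 - 5391684 = -5392194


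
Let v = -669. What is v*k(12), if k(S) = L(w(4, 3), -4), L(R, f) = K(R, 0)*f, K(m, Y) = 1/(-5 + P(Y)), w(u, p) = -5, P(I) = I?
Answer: -2676/5 ≈ -535.20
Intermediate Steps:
K(m, Y) = 1/(-5 + Y)
L(R, f) = -f/5 (L(R, f) = f/(-5 + 0) = f/(-5) = -f/5)
k(S) = ⅘ (k(S) = -⅕*(-4) = ⅘)
v*k(12) = -669*⅘ = -2676/5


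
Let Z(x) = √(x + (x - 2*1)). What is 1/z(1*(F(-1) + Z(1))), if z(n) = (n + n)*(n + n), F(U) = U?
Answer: ¼ ≈ 0.25000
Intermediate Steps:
Z(x) = √(-2 + 2*x) (Z(x) = √(x + (x - 2)) = √(x + (-2 + x)) = √(-2 + 2*x))
z(n) = 4*n² (z(n) = (2*n)*(2*n) = 4*n²)
1/z(1*(F(-1) + Z(1))) = 1/(4*(1*(-1 + √(-2 + 2*1)))²) = 1/(4*(1*(-1 + √(-2 + 2)))²) = 1/(4*(1*(-1 + √0))²) = 1/(4*(1*(-1 + 0))²) = 1/(4*(1*(-1))²) = 1/(4*(-1)²) = 1/(4*1) = 1/4 = ¼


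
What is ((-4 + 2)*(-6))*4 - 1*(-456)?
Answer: 504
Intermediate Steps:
((-4 + 2)*(-6))*4 - 1*(-456) = -2*(-6)*4 + 456 = 12*4 + 456 = 48 + 456 = 504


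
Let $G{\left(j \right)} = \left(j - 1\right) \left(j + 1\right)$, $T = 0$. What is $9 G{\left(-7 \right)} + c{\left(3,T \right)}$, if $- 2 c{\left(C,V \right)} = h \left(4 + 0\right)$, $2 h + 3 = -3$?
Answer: $438$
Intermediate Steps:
$h = -3$ ($h = - \frac{3}{2} + \frac{1}{2} \left(-3\right) = - \frac{3}{2} - \frac{3}{2} = -3$)
$G{\left(j \right)} = \left(1 + j\right) \left(-1 + j\right)$ ($G{\left(j \right)} = \left(-1 + j\right) \left(1 + j\right) = \left(1 + j\right) \left(-1 + j\right)$)
$c{\left(C,V \right)} = 6$ ($c{\left(C,V \right)} = - \frac{\left(-3\right) \left(4 + 0\right)}{2} = - \frac{\left(-3\right) 4}{2} = \left(- \frac{1}{2}\right) \left(-12\right) = 6$)
$9 G{\left(-7 \right)} + c{\left(3,T \right)} = 9 \left(-1 + \left(-7\right)^{2}\right) + 6 = 9 \left(-1 + 49\right) + 6 = 9 \cdot 48 + 6 = 432 + 6 = 438$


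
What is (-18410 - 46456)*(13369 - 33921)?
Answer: 1333126032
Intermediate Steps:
(-18410 - 46456)*(13369 - 33921) = -64866*(-20552) = 1333126032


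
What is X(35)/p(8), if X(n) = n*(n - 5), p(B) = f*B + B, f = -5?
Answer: -525/16 ≈ -32.813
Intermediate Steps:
p(B) = -4*B (p(B) = -5*B + B = -4*B)
X(n) = n*(-5 + n)
X(35)/p(8) = (35*(-5 + 35))/((-4*8)) = (35*30)/(-32) = 1050*(-1/32) = -525/16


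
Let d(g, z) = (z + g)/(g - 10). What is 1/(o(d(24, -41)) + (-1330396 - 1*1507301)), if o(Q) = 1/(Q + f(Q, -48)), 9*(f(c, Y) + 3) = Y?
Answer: -401/1137916539 ≈ -3.5240e-7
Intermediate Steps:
d(g, z) = (g + z)/(-10 + g)
f(c, Y) = -3 + Y/9
o(Q) = 1/(-25/3 + Q) (o(Q) = 1/(Q + (-3 + (⅑)*(-48))) = 1/(Q + (-3 - 16/3)) = 1/(Q - 25/3) = 1/(-25/3 + Q))
1/(o(d(24, -41)) + (-1330396 - 1*1507301)) = 1/(3/(-25 + 3*((24 - 41)/(-10 + 24))) + (-1330396 - 1*1507301)) = 1/(3/(-25 + 3*(-17/14)) + (-1330396 - 1507301)) = 1/(3/(-25 + 3*((1/14)*(-17))) - 2837697) = 1/(3/(-25 + 3*(-17/14)) - 2837697) = 1/(3/(-25 - 51/14) - 2837697) = 1/(3/(-401/14) - 2837697) = 1/(3*(-14/401) - 2837697) = 1/(-42/401 - 2837697) = 1/(-1137916539/401) = -401/1137916539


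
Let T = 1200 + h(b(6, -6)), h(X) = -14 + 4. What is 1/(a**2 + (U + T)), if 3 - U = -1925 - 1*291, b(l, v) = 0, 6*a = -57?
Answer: 4/13997 ≈ 0.00028578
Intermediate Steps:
a = -19/2 (a = (1/6)*(-57) = -19/2 ≈ -9.5000)
h(X) = -10
T = 1190 (T = 1200 - 10 = 1190)
U = 2219 (U = 3 - (-1925 - 1*291) = 3 - (-1925 - 291) = 3 - 1*(-2216) = 3 + 2216 = 2219)
1/(a**2 + (U + T)) = 1/((-19/2)**2 + (2219 + 1190)) = 1/(361/4 + 3409) = 1/(13997/4) = 4/13997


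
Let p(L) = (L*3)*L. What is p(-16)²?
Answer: 589824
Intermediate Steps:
p(L) = 3*L² (p(L) = (3*L)*L = 3*L²)
p(-16)² = (3*(-16)²)² = (3*256)² = 768² = 589824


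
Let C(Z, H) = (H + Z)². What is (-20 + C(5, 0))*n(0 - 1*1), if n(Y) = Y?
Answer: -5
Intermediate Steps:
(-20 + C(5, 0))*n(0 - 1*1) = (-20 + (0 + 5)²)*(0 - 1*1) = (-20 + 5²)*(0 - 1) = (-20 + 25)*(-1) = 5*(-1) = -5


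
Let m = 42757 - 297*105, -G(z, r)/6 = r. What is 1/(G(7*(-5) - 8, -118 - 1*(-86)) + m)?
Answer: 1/11764 ≈ 8.5005e-5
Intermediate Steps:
G(z, r) = -6*r
m = 11572 (m = 42757 - 31185 = 11572)
1/(G(7*(-5) - 8, -118 - 1*(-86)) + m) = 1/(-6*(-118 - 1*(-86)) + 11572) = 1/(-6*(-118 + 86) + 11572) = 1/(-6*(-32) + 11572) = 1/(192 + 11572) = 1/11764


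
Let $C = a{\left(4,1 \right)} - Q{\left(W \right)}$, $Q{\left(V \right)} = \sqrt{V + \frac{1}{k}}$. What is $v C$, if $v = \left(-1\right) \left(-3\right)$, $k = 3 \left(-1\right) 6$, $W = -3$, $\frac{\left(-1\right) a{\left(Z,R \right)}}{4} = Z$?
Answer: $-48 - \frac{i \sqrt{110}}{2} \approx -48.0 - 5.244 i$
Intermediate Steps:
$a{\left(Z,R \right)} = - 4 Z$
$k = -18$ ($k = \left(-3\right) 6 = -18$)
$Q{\left(V \right)} = \sqrt{- \frac{1}{18} + V}$ ($Q{\left(V \right)} = \sqrt{V + \frac{1}{-18}} = \sqrt{V - \frac{1}{18}} = \sqrt{- \frac{1}{18} + V}$)
$v = 3$
$C = -16 - \frac{i \sqrt{110}}{6}$ ($C = \left(-4\right) 4 - \frac{\sqrt{-2 + 36 \left(-3\right)}}{6} = -16 - \frac{\sqrt{-2 - 108}}{6} = -16 - \frac{\sqrt{-110}}{6} = -16 - \frac{i \sqrt{110}}{6} \approx -16.0 - 1.748 i$)
$v C = 3 \left(-16 - \frac{i \sqrt{110}}{6}\right) = -48 - \frac{i \sqrt{110}}{2}$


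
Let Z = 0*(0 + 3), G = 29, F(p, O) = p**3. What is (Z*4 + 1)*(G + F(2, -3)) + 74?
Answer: 111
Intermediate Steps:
Z = 0 (Z = 0*3 = 0)
(Z*4 + 1)*(G + F(2, -3)) + 74 = (0*4 + 1)*(29 + 2**3) + 74 = (0 + 1)*(29 + 8) + 74 = 1*37 + 74 = 37 + 74 = 111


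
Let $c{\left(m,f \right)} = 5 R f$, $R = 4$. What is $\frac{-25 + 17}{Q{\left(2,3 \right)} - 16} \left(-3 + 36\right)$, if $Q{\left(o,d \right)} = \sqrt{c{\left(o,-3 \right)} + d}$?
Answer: $\frac{4224}{313} + \frac{264 i \sqrt{57}}{313} \approx 13.495 + 6.3679 i$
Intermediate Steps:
$c{\left(m,f \right)} = 20 f$ ($c{\left(m,f \right)} = 5 \cdot 4 f = 20 f$)
$Q{\left(o,d \right)} = \sqrt{-60 + d}$ ($Q{\left(o,d \right)} = \sqrt{20 \left(-3\right) + d} = \sqrt{-60 + d}$)
$\frac{-25 + 17}{Q{\left(2,3 \right)} - 16} \left(-3 + 36\right) = \frac{-25 + 17}{\sqrt{-60 + 3} - 16} \left(-3 + 36\right) = - \frac{8}{\sqrt{-57} - 16} \cdot 33 = - \frac{8}{i \sqrt{57} - 16} \cdot 33 = - \frac{8}{-16 + i \sqrt{57}} \cdot 33 = - \frac{264}{-16 + i \sqrt{57}}$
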